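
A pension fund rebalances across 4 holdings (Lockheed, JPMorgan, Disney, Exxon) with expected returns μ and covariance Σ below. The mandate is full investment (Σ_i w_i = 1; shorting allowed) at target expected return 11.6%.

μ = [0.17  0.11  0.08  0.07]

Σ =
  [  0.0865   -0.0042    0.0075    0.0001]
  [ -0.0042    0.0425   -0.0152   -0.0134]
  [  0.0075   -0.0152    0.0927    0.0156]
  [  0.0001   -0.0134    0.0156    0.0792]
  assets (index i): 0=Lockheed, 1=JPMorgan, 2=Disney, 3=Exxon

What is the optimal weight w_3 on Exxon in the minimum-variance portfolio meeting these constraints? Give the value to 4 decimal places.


p=Σ⁻¹μ = [2.0447  3.5748  1.0691  1.2755]
q=Σ⁻¹𝟙 = [12.1017  34.3015  12.7568  15.9018]
a=μᵀp=0.915645  b=𝟙ᵀp=7.964131  c=𝟙ᵀq=75.061844  D=ac−b²=5.302614
λ₁=(c·0.116−b)/D = (75.061844·0.116−7.964131)/5.302614 = 0.140128
λ₂=(a−b·0.116)/D = (0.915645−7.964131·0.116)/5.302614 = -0.001545
w* = 0.140128·p + -0.001545·q:
  w_0 = 0.140128·2.0447 + -0.001545·12.1017 = 0.2678  (Lockheed)
  w_1 = 0.140128·3.5748 + -0.001545·34.3015 = 0.4479  (JPMorgan)
  w_2 = 0.140128·1.0691 + -0.001545·12.7568 = 0.1301  (Disney)
  w_3 = 0.140128·1.2755 + -0.001545·15.9018 = 0.1542  (Exxon)
Σw_i=1.0000  μᵀw=0.1160
σ²=wᵀΣw=λ₁·μ_p+λ₂ = 0.140128·0.116 + -0.001545 = 0.014709 ≈ 0.0147

0.1542


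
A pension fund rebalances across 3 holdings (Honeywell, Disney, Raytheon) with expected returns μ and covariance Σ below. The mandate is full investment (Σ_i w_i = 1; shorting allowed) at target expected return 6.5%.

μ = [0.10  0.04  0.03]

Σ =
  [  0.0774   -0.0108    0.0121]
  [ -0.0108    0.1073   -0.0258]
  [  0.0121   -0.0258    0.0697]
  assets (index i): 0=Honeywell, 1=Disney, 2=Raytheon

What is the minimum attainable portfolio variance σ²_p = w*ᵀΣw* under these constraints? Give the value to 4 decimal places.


0.0259

u=Σ⁻¹μ = [1.3099  0.6075  0.4279]
v=Σ⁻¹𝟙 = [12.2178  14.8070  17.7071]
a=μᵀu=0.168124  b=𝟙ᵀu=2.345278  c=𝟙ᵀv=44.731994  D=ac−b²=2.020195
λ₁=(c·0.065−b)/D = (44.731994·0.065−2.345278)/2.020195 = 0.278340
λ₂=(a−b·0.065)/D = (0.168124−2.345278·0.065)/2.020195 = 0.007762
w* = 0.278340·u + 0.007762·v:
  w_0 = 0.278340·1.3099 + 0.007762·12.2178 = 0.4594  (Honeywell)
  w_1 = 0.278340·0.6075 + 0.007762·14.8070 = 0.2840  (Disney)
  w_2 = 0.278340·0.4279 + 0.007762·17.7071 = 0.2565  (Raytheon)
Σw_i=1.0000  μᵀw=0.0650
σ²=wᵀΣw=λ₁·μ_p+λ₂ = 0.278340·0.065 + 0.007762 = 0.025854 ≈ 0.0259


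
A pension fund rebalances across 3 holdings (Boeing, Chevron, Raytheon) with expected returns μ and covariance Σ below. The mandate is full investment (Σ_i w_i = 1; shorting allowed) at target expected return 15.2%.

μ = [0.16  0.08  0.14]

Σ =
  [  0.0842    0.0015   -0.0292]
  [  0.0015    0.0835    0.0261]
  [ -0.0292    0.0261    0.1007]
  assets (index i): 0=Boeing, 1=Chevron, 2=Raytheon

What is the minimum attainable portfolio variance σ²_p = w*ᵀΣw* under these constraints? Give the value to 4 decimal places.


0.0319

u=Σ⁻¹μ = [2.6176  0.2603  2.0818]
v=Σ⁻¹𝟙 = [16.1051  7.7509  12.5915]
a=μᵀu=0.731089  b=𝟙ᵀu=4.959702  c=𝟙ᵀv=36.447548  D=ac−b²=2.047752
λ₁=(c·0.152−b)/D = (36.447548·0.152−4.959702)/2.047752 = 0.283396
λ₂=(a−b·0.152)/D = (0.731089−4.959702·0.152)/2.047752 = -0.011127
w* = 0.283396·u + -0.011127·v:
  w_0 = 0.283396·2.6176 + -0.011127·16.1051 = 0.5626  (Boeing)
  w_1 = 0.283396·0.2603 + -0.011127·7.7509 = -0.0125  (Chevron)
  w_2 = 0.283396·2.0818 + -0.011127·12.5915 = 0.4499  (Raytheon)
Σw_i=1.0000  μᵀw=0.1520
σ²=wᵀΣw=λ₁·μ_p+λ₂ = 0.283396·0.152 + -0.011127 = 0.031949 ≈ 0.0319


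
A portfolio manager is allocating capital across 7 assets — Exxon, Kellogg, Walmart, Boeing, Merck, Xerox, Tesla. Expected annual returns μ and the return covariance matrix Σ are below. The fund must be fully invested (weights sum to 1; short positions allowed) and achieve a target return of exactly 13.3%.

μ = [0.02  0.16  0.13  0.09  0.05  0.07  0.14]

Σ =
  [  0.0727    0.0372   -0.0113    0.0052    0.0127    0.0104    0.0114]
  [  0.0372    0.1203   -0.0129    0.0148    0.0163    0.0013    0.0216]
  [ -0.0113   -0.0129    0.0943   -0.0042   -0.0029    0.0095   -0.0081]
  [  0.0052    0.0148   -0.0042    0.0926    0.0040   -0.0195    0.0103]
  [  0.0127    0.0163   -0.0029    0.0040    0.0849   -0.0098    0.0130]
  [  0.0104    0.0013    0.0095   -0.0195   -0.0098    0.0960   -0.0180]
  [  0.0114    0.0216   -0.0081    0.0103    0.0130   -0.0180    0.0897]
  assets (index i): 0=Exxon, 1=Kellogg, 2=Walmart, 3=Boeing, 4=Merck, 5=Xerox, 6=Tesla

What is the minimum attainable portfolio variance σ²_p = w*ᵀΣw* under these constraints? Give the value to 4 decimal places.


x=Σ⁻¹μ = [-0.6588  1.2446  1.5402  0.9334  0.3514  1.1485  1.5562]
y=Σ⁻¹𝟙 = [8.3387  2.1988  12.2701  11.8053  9.9244  13.6709  10.6165]
a=μᵀx=0.786044  b=𝟙ᵀx=6.115662  c=𝟙ᵀy=68.824730  D=ac−b²=16.697938
λ₁=(c·0.133−b)/D = (68.824730·0.133−6.115662)/16.697938 = 0.181940
λ₂=(a−b·0.133)/D = (0.786044−6.115662·0.133)/16.697938 = -0.001637
w* = 0.181940·x + -0.001637·y:
  w_0 = 0.181940·-0.6588 + -0.001637·8.3387 = -0.1335  (Exxon)
  w_1 = 0.181940·1.2446 + -0.001637·2.1988 = 0.2228  (Kellogg)
  w_2 = 0.181940·1.5402 + -0.001637·12.2701 = 0.2601  (Walmart)
  w_3 = 0.181940·0.9334 + -0.001637·11.8053 = 0.1505  (Boeing)
  w_4 = 0.181940·0.3514 + -0.001637·9.9244 = 0.0477  (Merck)
  w_5 = 0.181940·1.1485 + -0.001637·13.6709 = 0.1866  (Xerox)
  w_6 = 0.181940·1.5562 + -0.001637·10.6165 = 0.2658  (Tesla)
Σw_i=1.0000  μᵀw=0.1330
σ²=wᵀΣw=λ₁·μ_p+λ₂ = 0.181940·0.133 + -0.001637 = 0.022561 ≈ 0.0226

0.0226


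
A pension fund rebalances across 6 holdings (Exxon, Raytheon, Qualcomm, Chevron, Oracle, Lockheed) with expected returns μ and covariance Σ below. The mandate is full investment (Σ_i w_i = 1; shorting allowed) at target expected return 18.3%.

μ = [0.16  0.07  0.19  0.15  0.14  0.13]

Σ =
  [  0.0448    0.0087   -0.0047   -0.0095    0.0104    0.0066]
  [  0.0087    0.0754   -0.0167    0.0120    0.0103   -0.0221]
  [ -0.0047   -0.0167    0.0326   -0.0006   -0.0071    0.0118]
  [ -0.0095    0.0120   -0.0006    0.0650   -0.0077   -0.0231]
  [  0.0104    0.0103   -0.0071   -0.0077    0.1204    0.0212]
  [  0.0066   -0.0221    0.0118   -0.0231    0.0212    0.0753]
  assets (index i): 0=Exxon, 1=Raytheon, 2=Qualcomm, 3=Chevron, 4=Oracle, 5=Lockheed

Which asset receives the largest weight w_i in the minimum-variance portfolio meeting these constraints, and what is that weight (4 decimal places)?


x=Σ⁻¹μ = [4.2145  1.7871  7.0888  3.3128  1.0112  1.5023]
y=Σ⁻¹𝟙 = [23.6876  19.8360  40.1060  21.8566  5.5276  15.8896]
a=μᵀx=2.980072  b=𝟙ᵀx=18.916675  c=𝟙ᵀy=126.903393  D=ac−b²=20.340694
λ₁=(c·0.183−b)/D = (126.903393·0.183−18.916675)/20.340694 = 0.211726
λ₂=(a−b·0.183)/D = (2.980072−18.916675·0.183)/20.340694 = -0.023681
w* = 0.211726·x + -0.023681·y:
  w_0 = 0.211726·4.2145 + -0.023681·23.6876 = 0.3314  (Exxon)
  w_1 = 0.211726·1.7871 + -0.023681·19.8360 = -0.0914  (Raytheon)
  w_2 = 0.211726·7.0888 + -0.023681·40.1060 = 0.5511  (Qualcomm)
  w_3 = 0.211726·3.3128 + -0.023681·21.8566 = 0.1838  (Chevron)
  w_4 = 0.211726·1.0112 + -0.023681·5.5276 = 0.0832  (Oracle)
  w_5 = 0.211726·1.5023 + -0.023681·15.8896 = -0.0582  (Lockheed)
Σw_i=1.0000  μᵀw=0.1830
σ²=wᵀΣw=λ₁·μ_p+λ₂ = 0.211726·0.183 + -0.023681 = 0.015065 ≈ 0.0151

Qualcomm (0.5511)


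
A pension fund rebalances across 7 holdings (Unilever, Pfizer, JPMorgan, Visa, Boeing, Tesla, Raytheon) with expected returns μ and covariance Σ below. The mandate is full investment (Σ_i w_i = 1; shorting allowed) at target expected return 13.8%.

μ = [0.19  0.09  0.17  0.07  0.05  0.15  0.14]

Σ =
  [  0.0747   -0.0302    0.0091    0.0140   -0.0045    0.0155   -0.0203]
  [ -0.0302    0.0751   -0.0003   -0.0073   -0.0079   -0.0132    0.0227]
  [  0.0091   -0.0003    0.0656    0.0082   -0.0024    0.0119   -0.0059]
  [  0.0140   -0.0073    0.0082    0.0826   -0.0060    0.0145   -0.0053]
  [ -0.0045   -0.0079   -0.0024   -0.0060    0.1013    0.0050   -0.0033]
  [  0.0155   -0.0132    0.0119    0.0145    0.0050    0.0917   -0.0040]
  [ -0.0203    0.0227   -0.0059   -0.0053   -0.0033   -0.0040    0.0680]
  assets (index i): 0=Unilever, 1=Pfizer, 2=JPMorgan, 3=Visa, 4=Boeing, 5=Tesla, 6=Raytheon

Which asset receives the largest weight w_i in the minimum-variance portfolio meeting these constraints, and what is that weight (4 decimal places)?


Unilever (0.2623)

p=Σ⁻¹μ = [3.6930  2.1723  2.1435  0.2560  0.9295  1.0749  2.7504]
q=Σ⁻¹𝟙 = [22.6136  20.8244  11.7604  9.8149  13.5793  7.0192  17.3623]
a=μᵀp=1.872261  b=𝟙ᵀp=13.019646  c=𝟙ᵀq=102.974067  D=ac−b²=23.283127
λ₁=(c·0.138−b)/D = (102.974067·0.138−13.019646)/23.283127 = 0.051143
λ₂=(a−b·0.138)/D = (1.872261−13.019646·0.138)/23.283127 = 0.003245
w* = 0.051143·p + 0.003245·q:
  w_0 = 0.051143·3.6930 + 0.003245·22.6136 = 0.2623  (Unilever)
  w_1 = 0.051143·2.1723 + 0.003245·20.8244 = 0.1787  (Pfizer)
  w_2 = 0.051143·2.1435 + 0.003245·11.7604 = 0.1478  (JPMorgan)
  w_3 = 0.051143·0.2560 + 0.003245·9.8149 = 0.0449  (Visa)
  w_4 = 0.051143·0.9295 + 0.003245·13.5793 = 0.0916  (Boeing)
  w_5 = 0.051143·1.0749 + 0.003245·7.0192 = 0.0777  (Tesla)
  w_6 = 0.051143·2.7504 + 0.003245·17.3623 = 0.1970  (Raytheon)
Σw_i=1.0000  μᵀw=0.1380
σ²=wᵀΣw=λ₁·μ_p+λ₂ = 0.051143·0.138 + 0.003245 = 0.010303 ≈ 0.0103


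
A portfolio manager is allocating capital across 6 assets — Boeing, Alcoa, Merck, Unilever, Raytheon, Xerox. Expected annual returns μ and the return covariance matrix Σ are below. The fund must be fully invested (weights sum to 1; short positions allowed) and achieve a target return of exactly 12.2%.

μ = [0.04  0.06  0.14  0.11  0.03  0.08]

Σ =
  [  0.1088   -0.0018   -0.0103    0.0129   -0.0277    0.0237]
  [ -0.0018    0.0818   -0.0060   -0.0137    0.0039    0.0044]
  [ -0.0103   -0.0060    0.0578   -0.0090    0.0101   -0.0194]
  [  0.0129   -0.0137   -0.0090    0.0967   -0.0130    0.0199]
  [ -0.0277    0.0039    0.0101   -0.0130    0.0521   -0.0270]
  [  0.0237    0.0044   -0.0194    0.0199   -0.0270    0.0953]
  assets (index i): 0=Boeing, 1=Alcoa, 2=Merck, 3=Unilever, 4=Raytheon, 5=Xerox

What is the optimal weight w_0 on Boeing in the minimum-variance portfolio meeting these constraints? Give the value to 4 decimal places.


p=Σ⁻¹μ = [0.5312  1.0743  3.0816  1.3943  1.2230  1.3404]
q=Σ⁻¹𝟙 = [14.8508  13.9469  23.5058  13.4429  34.0591  17.7834]
a=μᵀp=0.814426  b=𝟙ᵀp=8.644817  c=𝟙ᵀq=117.588853  D=ac−b²=21.034564
λ₁=(c·0.122−b)/D = (117.588853·0.122−8.644817)/21.034564 = 0.271031
λ₂=(a−b·0.122)/D = (0.814426−8.644817·0.122)/21.034564 = -0.011421
w* = 0.271031·p + -0.011421·q:
  w_0 = 0.271031·0.5312 + -0.011421·14.8508 = -0.0256  (Boeing)
  w_1 = 0.271031·1.0743 + -0.011421·13.9469 = 0.1319  (Alcoa)
  w_2 = 0.271031·3.0816 + -0.011421·23.5058 = 0.5667  (Merck)
  w_3 = 0.271031·1.3943 + -0.011421·13.4429 = 0.2244  (Unilever)
  w_4 = 0.271031·1.2230 + -0.011421·34.0591 = -0.0575  (Raytheon)
  w_5 = 0.271031·1.3404 + -0.011421·17.7834 = 0.1602  (Xerox)
Σw_i=1.0000  μᵀw=0.1220
σ²=wᵀΣw=λ₁·μ_p+λ₂ = 0.271031·0.122 + -0.011421 = 0.021645 ≈ 0.0216

-0.0256


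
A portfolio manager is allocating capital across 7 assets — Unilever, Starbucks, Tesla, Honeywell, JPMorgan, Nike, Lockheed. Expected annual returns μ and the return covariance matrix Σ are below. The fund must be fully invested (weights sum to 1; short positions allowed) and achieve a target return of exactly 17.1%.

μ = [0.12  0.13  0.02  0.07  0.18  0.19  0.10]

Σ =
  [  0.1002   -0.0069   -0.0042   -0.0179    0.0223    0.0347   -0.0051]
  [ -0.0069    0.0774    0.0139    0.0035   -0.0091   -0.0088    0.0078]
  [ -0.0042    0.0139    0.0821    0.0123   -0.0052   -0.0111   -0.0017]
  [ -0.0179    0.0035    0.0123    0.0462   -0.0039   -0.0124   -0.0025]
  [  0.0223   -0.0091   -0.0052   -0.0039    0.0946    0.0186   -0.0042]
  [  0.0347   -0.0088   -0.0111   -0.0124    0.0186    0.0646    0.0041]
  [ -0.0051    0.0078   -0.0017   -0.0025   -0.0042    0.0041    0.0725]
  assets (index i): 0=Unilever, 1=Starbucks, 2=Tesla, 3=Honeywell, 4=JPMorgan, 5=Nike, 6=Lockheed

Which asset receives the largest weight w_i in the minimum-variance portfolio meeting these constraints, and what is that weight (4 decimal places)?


p=Σ⁻¹μ = [0.4903  1.9898  0.0736  2.5154  1.5669  2.9162  1.2140]
q=Σ⁻¹𝟙 = [9.5289  12.2190  9.4108  27.5671  8.7177  15.5393  13.9463]
a=μᵀp=1.452564  b=𝟙ᵀp=10.766124  c=𝟙ᵀq=96.929073  D=ac−b²=24.886236
λ₁=(c·0.171−b)/D = (96.929073·0.171−10.766124)/24.886236 = 0.233412
λ₂=(a−b·0.171)/D = (1.452564−10.766124·0.171)/24.886236 = -0.015609
w* = 0.233412·p + -0.015609·q:
  w_0 = 0.233412·0.4903 + -0.015609·9.5289 = -0.0343  (Unilever)
  w_1 = 0.233412·1.9898 + -0.015609·12.2190 = 0.2737  (Starbucks)
  w_2 = 0.233412·0.0736 + -0.015609·9.4108 = -0.1297  (Tesla)
  w_3 = 0.233412·2.5154 + -0.015609·27.5671 = 0.1568  (Honeywell)
  w_4 = 0.233412·1.5669 + -0.015609·8.7177 = 0.2297  (JPMorgan)
  w_5 = 0.233412·2.9162 + -0.015609·15.5393 = 0.4381  (Nike)
  w_6 = 0.233412·1.2140 + -0.015609·13.9463 = 0.0657  (Lockheed)
Σw_i=1.0000  μᵀw=0.1710
σ²=wᵀΣw=λ₁·μ_p+λ₂ = 0.233412·0.171 + -0.015609 = 0.024305 ≈ 0.0243

Nike (0.4381)


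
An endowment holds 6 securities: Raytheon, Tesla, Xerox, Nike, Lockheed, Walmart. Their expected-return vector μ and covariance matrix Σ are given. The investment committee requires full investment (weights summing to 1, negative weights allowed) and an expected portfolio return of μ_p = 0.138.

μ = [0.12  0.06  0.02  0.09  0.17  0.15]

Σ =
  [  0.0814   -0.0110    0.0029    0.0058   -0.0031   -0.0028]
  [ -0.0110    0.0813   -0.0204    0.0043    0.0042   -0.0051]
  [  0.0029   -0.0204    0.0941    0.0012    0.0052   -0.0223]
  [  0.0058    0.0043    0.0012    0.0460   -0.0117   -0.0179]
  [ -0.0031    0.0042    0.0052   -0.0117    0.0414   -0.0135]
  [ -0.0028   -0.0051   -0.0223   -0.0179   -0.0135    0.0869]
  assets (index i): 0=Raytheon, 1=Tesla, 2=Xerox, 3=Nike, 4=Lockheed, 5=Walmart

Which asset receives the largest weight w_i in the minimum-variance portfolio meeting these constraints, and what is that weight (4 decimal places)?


x=Σ⁻¹μ = [1.5988  0.8202  0.8822  4.9918  6.7912  4.1354]
y=Σ⁻¹𝟙 = [13.6540  16.4220  18.6692  42.0677  43.8754  33.1834]
a=μᵀx=2.482791  b=𝟙ᵀx=19.219613  c=𝟙ᵀy=167.871755  D=ac−b²=47.397023
λ₁=(c·0.138−b)/D = (167.871755·0.138−19.219613)/47.397023 = 0.083269
λ₂=(a−b·0.138)/D = (2.482791−19.219613·0.138)/47.397023 = -0.003576
w* = 0.083269·x + -0.003576·y:
  w_0 = 0.083269·1.5988 + -0.003576·13.6540 = 0.0843  (Raytheon)
  w_1 = 0.083269·0.8202 + -0.003576·16.4220 = 0.0096  (Tesla)
  w_2 = 0.083269·0.8822 + -0.003576·18.6692 = 0.0067  (Xerox)
  w_3 = 0.083269·4.9918 + -0.003576·42.0677 = 0.2652  (Nike)
  w_4 = 0.083269·6.7912 + -0.003576·43.8754 = 0.4086  (Lockheed)
  w_5 = 0.083269·4.1354 + -0.003576·33.1834 = 0.2257  (Walmart)
Σw_i=1.0000  μᵀw=0.1380
σ²=wᵀΣw=λ₁·μ_p+λ₂ = 0.083269·0.138 + -0.003576 = 0.007915 ≈ 0.0079

Lockheed (0.4086)


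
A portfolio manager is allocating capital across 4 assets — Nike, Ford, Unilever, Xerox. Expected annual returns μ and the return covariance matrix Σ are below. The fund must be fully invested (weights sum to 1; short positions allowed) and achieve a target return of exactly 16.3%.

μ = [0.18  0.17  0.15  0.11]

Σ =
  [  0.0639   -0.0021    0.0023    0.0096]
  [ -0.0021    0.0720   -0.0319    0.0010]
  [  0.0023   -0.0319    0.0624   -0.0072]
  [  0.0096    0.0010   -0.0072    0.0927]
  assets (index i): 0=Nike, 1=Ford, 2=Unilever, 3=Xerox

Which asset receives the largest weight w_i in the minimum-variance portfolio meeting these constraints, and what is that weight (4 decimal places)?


x=Σ⁻¹μ = [2.6083  4.5323  4.7675  1.2379]
y=Σ⁻¹𝟙 = [13.7219  27.9156  31.1157  11.4821]
a=μᵀx=2.091273  b=𝟙ᵀx=13.145974  c=𝟙ᵀy=84.235250  D=ac−b²=3.342280
λ₁=(c·0.163−b)/D = (84.235250·0.163−13.145974)/3.342280 = 0.174842
λ₂=(a−b·0.163)/D = (2.091273−13.145974·0.163)/3.342280 = -0.015415
w* = 0.174842·x + -0.015415·y:
  w_0 = 0.174842·2.6083 + -0.015415·13.7219 = 0.2445  (Nike)
  w_1 = 0.174842·4.5323 + -0.015415·27.9156 = 0.3621  (Ford)
  w_2 = 0.174842·4.7675 + -0.015415·31.1157 = 0.3539  (Unilever)
  w_3 = 0.174842·1.2379 + -0.015415·11.4821 = 0.0394  (Xerox)
Σw_i=1.0000  μᵀw=0.1630
σ²=wᵀΣw=λ₁·μ_p+λ₂ = 0.174842·0.163 + -0.015415 = 0.013084 ≈ 0.0131

Ford (0.3621)


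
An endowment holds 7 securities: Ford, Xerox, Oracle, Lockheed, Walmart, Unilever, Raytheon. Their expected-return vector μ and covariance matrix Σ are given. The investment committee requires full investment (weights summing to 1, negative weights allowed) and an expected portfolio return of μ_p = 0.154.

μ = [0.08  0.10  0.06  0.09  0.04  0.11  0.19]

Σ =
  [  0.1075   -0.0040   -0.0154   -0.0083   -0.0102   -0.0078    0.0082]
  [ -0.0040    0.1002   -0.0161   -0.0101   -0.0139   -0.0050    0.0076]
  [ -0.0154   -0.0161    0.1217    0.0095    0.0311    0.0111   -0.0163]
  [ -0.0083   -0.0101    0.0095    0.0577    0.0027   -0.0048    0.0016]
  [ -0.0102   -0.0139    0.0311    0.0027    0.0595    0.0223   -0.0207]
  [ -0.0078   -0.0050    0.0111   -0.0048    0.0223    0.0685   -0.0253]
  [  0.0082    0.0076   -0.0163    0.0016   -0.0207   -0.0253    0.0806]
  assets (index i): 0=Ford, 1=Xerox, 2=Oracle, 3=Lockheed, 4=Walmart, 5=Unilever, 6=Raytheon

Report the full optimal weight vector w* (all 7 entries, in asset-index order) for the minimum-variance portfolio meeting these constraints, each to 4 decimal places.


0.0162  0.0615  0.0384  0.1207  -0.1330  0.3944  0.5016

g=Σ⁻¹μ = [1.0660  1.3445  0.6226  1.9475  0.8555  2.8048  3.3094]
h=Σ⁻¹𝟙 = [14.0344  15.6801  6.7703  21.1550  18.4557  19.6009  21.3423]
a=μᵀg=1.403901  b=𝟙ᵀg=11.950296  c=𝟙ᵀh=117.038683  D=ac−b²=21.501128
λ₁=(c·0.154−b)/D = (117.038683·0.154−11.950296)/21.501128 = 0.282481
λ₂=(a−b·0.154)/D = (1.403901−11.950296·0.154)/21.501128 = -0.020299
w* = 0.282481·g + -0.020299·h:
  w_0 = 0.282481·1.0660 + -0.020299·14.0344 = 0.0162  (Ford)
  w_1 = 0.282481·1.3445 + -0.020299·15.6801 = 0.0615  (Xerox)
  w_2 = 0.282481·0.6226 + -0.020299·6.7703 = 0.0384  (Oracle)
  w_3 = 0.282481·1.9475 + -0.020299·21.1550 = 0.1207  (Lockheed)
  w_4 = 0.282481·0.8555 + -0.020299·18.4557 = -0.1330  (Walmart)
  w_5 = 0.282481·2.8048 + -0.020299·19.6009 = 0.3944  (Unilever)
  w_6 = 0.282481·3.3094 + -0.020299·21.3423 = 0.5016  (Raytheon)
Σw_i=1.0000  μᵀw=0.1540
σ²=wᵀΣw=λ₁·μ_p+λ₂ = 0.282481·0.154 + -0.020299 = 0.023203 ≈ 0.0232


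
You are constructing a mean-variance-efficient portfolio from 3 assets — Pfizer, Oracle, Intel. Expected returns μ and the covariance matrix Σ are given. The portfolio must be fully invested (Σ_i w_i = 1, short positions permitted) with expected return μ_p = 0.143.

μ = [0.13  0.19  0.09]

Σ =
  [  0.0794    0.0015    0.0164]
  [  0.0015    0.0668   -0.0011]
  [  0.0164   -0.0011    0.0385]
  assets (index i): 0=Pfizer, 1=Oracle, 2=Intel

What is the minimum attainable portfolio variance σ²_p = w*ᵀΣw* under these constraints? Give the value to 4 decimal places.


g=Σ⁻¹μ = [1.1884  2.8491  1.9129]
h=Σ⁻¹𝟙 = [7.5142  15.1835  23.2070]
a=μᵀg=0.867977  b=𝟙ᵀg=5.950339  c=𝟙ᵀh=45.904685  D=ac−b²=4.437692
λ₁=(c·0.143−b)/D = (45.904685·0.143−5.950339)/4.437692 = 0.138367
λ₂=(a−b·0.143)/D = (0.867977−5.950339·0.143)/4.437692 = 0.003849
w* = 0.138367·g + 0.003849·h:
  w_0 = 0.138367·1.1884 + 0.003849·7.5142 = 0.1933  (Pfizer)
  w_1 = 0.138367·2.8491 + 0.003849·15.1835 = 0.4527  (Oracle)
  w_2 = 0.138367·1.9129 + 0.003849·23.2070 = 0.3540  (Intel)
Σw_i=1.0000  μᵀw=0.1430
σ²=wᵀΣw=λ₁·μ_p+λ₂ = 0.138367·0.143 + 0.003849 = 0.023635 ≈ 0.0236

0.0236


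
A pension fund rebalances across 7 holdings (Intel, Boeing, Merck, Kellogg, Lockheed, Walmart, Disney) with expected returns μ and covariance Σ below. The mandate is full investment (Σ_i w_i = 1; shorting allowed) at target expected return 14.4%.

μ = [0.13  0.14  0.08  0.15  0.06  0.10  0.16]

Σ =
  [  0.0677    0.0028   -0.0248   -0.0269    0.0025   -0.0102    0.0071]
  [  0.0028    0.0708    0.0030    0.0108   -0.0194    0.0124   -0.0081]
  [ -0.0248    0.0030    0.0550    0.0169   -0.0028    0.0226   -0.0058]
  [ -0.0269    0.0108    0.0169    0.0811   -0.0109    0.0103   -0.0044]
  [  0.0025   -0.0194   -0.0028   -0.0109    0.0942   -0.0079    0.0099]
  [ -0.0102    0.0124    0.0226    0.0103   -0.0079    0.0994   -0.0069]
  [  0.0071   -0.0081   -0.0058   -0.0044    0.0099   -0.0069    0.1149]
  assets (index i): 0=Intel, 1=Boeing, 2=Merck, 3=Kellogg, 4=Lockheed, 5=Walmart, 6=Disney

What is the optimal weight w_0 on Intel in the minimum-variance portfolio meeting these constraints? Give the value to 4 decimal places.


x=Σ⁻¹μ = [3.5226  1.7429  2.1468  2.4960  1.1538  0.5949  1.4380]
y=Σ⁻¹𝟙 = [29.4188  13.3935  24.8323  16.8653  14.8451  5.8054  8.7984]
a=μᵀx=1.606875  b=𝟙ᵀx=13.094904  c=𝟙ᵀy=113.958784  D=ac−b²=11.640972
λ₁=(c·0.144−b)/D = (113.958784·0.144−13.094904)/11.640972 = 0.284784
λ₂=(a−b·0.144)/D = (1.606875−13.094904·0.144)/11.640972 = -0.023949
w* = 0.284784·x + -0.023949·y:
  w_0 = 0.284784·3.5226 + -0.023949·29.4188 = 0.2986  (Intel)
  w_1 = 0.284784·1.7429 + -0.023949·13.3935 = 0.1756  (Boeing)
  w_2 = 0.284784·2.1468 + -0.023949·24.8323 = 0.0167  (Merck)
  w_3 = 0.284784·2.4960 + -0.023949·16.8653 = 0.3069  (Kellogg)
  w_4 = 0.284784·1.1538 + -0.023949·14.8451 = -0.0269  (Lockheed)
  w_5 = 0.284784·0.5949 + -0.023949·5.8054 = 0.0304  (Walmart)
  w_6 = 0.284784·1.4380 + -0.023949·8.7984 = 0.1988  (Disney)
Σw_i=1.0000  μᵀw=0.1440
σ²=wᵀΣw=λ₁·μ_p+λ₂ = 0.284784·0.144 + -0.023949 = 0.017060 ≈ 0.0171

0.2986


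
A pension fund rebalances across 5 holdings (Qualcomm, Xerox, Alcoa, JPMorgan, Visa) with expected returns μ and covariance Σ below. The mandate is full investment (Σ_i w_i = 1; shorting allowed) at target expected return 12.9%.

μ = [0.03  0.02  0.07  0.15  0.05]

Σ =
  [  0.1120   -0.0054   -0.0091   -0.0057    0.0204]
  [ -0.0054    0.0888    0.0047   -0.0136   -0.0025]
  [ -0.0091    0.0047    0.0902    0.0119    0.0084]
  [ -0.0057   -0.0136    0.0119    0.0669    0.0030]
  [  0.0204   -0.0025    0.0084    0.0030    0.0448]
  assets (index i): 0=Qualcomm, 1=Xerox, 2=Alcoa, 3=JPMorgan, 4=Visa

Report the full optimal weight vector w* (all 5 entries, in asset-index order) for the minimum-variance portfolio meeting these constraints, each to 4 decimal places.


0.0113  0.0428  0.0666  0.7918  0.0876

p=Σ⁻¹μ = [0.3026  0.5939  0.4016  2.2821  0.7833]
q=Σ⁻¹𝟙 = [7.9605  14.3555  7.3849  16.4678  17.0102]
a=μᵀp=0.430551  b=𝟙ᵀp=4.363555  c=𝟙ᵀq=63.178952  D=ac−b²=8.161158
λ₁=(c·0.129−b)/D = (63.178952·0.129−4.363555)/8.161158 = 0.463970
λ₂=(a−b·0.129)/D = (0.430551−4.363555·0.129)/8.161158 = -0.016217
w* = 0.463970·p + -0.016217·q:
  w_0 = 0.463970·0.3026 + -0.016217·7.9605 = 0.0113  (Qualcomm)
  w_1 = 0.463970·0.5939 + -0.016217·14.3555 = 0.0428  (Xerox)
  w_2 = 0.463970·0.4016 + -0.016217·7.3849 = 0.0666  (Alcoa)
  w_3 = 0.463970·2.2821 + -0.016217·16.4678 = 0.7918  (JPMorgan)
  w_4 = 0.463970·0.7833 + -0.016217·17.0102 = 0.0876  (Visa)
Σw_i=1.0000  μᵀw=0.1290
σ²=wᵀΣw=λ₁·μ_p+λ₂ = 0.463970·0.129 + -0.016217 = 0.043635 ≈ 0.0436


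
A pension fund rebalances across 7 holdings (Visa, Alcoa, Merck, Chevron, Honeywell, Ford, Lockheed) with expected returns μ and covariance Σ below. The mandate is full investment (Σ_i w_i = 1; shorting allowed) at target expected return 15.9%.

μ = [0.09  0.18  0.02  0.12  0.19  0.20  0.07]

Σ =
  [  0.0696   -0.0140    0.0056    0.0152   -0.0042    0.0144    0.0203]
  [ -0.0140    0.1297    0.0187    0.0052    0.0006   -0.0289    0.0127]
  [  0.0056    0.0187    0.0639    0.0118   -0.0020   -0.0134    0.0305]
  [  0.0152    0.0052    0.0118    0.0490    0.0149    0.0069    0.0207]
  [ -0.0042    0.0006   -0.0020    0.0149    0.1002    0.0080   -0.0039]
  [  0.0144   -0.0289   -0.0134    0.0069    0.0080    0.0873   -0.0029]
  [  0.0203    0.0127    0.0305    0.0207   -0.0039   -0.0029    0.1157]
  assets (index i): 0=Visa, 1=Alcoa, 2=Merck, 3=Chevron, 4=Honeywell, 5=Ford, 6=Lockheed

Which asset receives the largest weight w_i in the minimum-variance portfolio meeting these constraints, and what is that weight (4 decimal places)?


Ford (0.2854)

u=Σ⁻¹μ = [0.9943  2.0087  -0.0384  1.0326  1.5727  2.5653  0.1528]
v=Σ⁻¹𝟙 = [10.8184  9.5219  12.8160  7.8409  8.4527  13.4465  1.5404]
a=μᵀu=1.396762  b=𝟙ᵀu=8.287967  c=𝟙ᵀv=64.436759  D=ac−b²=21.312411
λ₁=(c·0.159−b)/D = (64.436759·0.159−8.287967)/21.312411 = 0.091847
λ₂=(a−b·0.159)/D = (1.396762−8.287967·0.159)/21.312411 = 0.003706
w* = 0.091847·u + 0.003706·v:
  w_0 = 0.091847·0.9943 + 0.003706·10.8184 = 0.1314  (Visa)
  w_1 = 0.091847·2.0087 + 0.003706·9.5219 = 0.2198  (Alcoa)
  w_2 = 0.091847·-0.0384 + 0.003706·12.8160 = 0.0440  (Merck)
  w_3 = 0.091847·1.0326 + 0.003706·7.8409 = 0.1239  (Chevron)
  w_4 = 0.091847·1.5727 + 0.003706·8.4527 = 0.1758  (Honeywell)
  w_5 = 0.091847·2.5653 + 0.003706·13.4465 = 0.2854  (Ford)
  w_6 = 0.091847·0.1528 + 0.003706·1.5404 = 0.0197  (Lockheed)
Σw_i=1.0000  μᵀw=0.1590
σ²=wᵀΣw=λ₁·μ_p+λ₂ = 0.091847·0.159 + 0.003706 = 0.018309 ≈ 0.0183


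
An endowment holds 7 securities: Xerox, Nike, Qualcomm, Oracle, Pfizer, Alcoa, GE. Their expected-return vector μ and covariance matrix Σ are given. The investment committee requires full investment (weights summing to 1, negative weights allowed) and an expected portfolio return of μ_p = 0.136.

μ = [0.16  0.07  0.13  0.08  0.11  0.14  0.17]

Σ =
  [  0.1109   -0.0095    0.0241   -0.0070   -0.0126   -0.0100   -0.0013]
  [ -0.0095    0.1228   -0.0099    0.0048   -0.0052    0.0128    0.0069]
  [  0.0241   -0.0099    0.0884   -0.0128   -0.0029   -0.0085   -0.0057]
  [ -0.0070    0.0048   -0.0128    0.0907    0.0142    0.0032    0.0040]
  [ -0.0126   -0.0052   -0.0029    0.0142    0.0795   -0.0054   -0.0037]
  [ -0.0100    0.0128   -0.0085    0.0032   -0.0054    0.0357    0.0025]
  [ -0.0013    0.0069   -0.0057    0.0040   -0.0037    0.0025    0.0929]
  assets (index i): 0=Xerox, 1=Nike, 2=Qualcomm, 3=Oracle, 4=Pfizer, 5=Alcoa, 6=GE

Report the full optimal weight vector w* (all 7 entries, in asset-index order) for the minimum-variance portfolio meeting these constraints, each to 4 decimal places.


0.1356  0.0246  0.1324  0.0530  0.1541  0.3624  0.1379

g=Σ⁻¹μ = [1.8222  0.3018  1.7610  0.6803  2.0519  4.8620  1.8626]
h=Σ⁻¹𝟙 = [12.0181  6.4942  14.5739  9.4279  16.5240  33.4244  10.6970]
a=μᵀg=1.819076  b=𝟙ᵀg=13.341882  c=𝟙ᵀh=103.159538  D=ac−b²=9.649244
λ₁=(c·0.136−b)/D = (103.159538·0.136−13.341882)/9.649244 = 0.071282
λ₂=(a−b·0.136)/D = (1.819076−13.341882·0.136)/9.649244 = 0.000475
w* = 0.071282·g + 0.000475·h:
  w_0 = 0.071282·1.8222 + 0.000475·12.0181 = 0.1356  (Xerox)
  w_1 = 0.071282·0.3018 + 0.000475·6.4942 = 0.0246  (Nike)
  w_2 = 0.071282·1.7610 + 0.000475·14.5739 = 0.1324  (Qualcomm)
  w_3 = 0.071282·0.6803 + 0.000475·9.4279 = 0.0530  (Oracle)
  w_4 = 0.071282·2.0519 + 0.000475·16.5240 = 0.1541  (Pfizer)
  w_5 = 0.071282·4.8620 + 0.000475·33.4244 = 0.3624  (Alcoa)
  w_6 = 0.071282·1.8626 + 0.000475·10.6970 = 0.1379  (GE)
Σw_i=1.0000  μᵀw=0.1360
σ²=wᵀΣw=λ₁·μ_p+λ₂ = 0.071282·0.136 + 0.000475 = 0.010169 ≈ 0.0102


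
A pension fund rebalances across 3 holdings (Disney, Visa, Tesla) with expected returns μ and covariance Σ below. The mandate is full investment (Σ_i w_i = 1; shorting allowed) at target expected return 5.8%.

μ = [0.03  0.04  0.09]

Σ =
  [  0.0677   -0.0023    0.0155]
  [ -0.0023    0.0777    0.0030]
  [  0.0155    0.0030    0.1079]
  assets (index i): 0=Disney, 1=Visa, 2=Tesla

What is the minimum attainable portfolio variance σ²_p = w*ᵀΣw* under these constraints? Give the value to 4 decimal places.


u=Σ⁻¹μ = [0.2813  0.4930  0.7800]
v=Σ⁻¹𝟙 = [13.6218  13.0049  6.9495]
a=μᵀu=0.098359  b=𝟙ᵀu=1.554302  c=𝟙ᵀv=33.576161  D=ac−b²=0.886646
λ₁=(c·0.058−b)/D = (33.576161·0.058−1.554302)/0.886646 = 0.443373
λ₂=(a−b·0.058)/D = (0.098359−1.554302·0.058)/0.886646 = 0.009258
w* = 0.443373·u + 0.009258·v:
  w_0 = 0.443373·0.2813 + 0.009258·13.6218 = 0.2508  (Disney)
  w_1 = 0.443373·0.4930 + 0.009258·13.0049 = 0.3390  (Visa)
  w_2 = 0.443373·0.7800 + 0.009258·6.9495 = 0.4102  (Tesla)
Σw_i=1.0000  μᵀw=0.0580
σ²=wᵀΣw=λ₁·μ_p+λ₂ = 0.443373·0.058 + 0.009258 = 0.034974 ≈ 0.0350

0.0350


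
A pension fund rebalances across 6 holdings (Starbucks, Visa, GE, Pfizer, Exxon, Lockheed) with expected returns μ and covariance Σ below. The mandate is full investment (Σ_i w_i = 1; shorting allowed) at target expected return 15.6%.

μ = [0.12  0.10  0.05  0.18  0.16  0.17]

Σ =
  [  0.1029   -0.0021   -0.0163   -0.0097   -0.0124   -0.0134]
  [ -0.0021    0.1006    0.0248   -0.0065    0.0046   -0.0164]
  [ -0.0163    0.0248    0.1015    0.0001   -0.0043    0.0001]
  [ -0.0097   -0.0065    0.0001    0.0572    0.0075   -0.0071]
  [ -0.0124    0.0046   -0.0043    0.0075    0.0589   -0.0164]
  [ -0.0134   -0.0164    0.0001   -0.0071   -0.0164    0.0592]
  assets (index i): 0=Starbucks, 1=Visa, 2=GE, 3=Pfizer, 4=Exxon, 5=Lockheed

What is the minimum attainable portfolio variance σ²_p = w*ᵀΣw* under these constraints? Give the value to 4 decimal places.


x=Σ⁻¹μ = [2.9601  1.8850  0.6813  4.0068  4.3310  5.7430]
y=Σ⁻¹𝟙 = [22.1801  13.8054  11.1907  23.5762  28.5332  36.4500]
a=μᵀx=2.968277  b=𝟙ᵀx=19.607202  c=𝟙ᵀy=135.735478  D=ac−b²=18.458115
λ₁=(c·0.156−b)/D = (135.735478·0.156−19.607202)/18.458115 = 0.084924
λ₂=(a−b·0.156)/D = (2.968277−19.607202·0.156)/18.458115 = -0.004900
w* = 0.084924·x + -0.004900·y:
  w_0 = 0.084924·2.9601 + -0.004900·22.1801 = 0.1427  (Starbucks)
  w_1 = 0.084924·1.8850 + -0.004900·13.8054 = 0.0924  (Visa)
  w_2 = 0.084924·0.6813 + -0.004900·11.1907 = 0.0030  (GE)
  w_3 = 0.084924·4.0068 + -0.004900·23.5762 = 0.2247  (Pfizer)
  w_4 = 0.084924·4.3310 + -0.004900·28.5332 = 0.2280  (Exxon)
  w_5 = 0.084924·5.7430 + -0.004900·36.4500 = 0.3091  (Lockheed)
Σw_i=1.0000  μᵀw=0.1560
σ²=wᵀΣw=λ₁·μ_p+λ₂ = 0.084924·0.156 + -0.004900 = 0.008348 ≈ 0.0083

0.0083


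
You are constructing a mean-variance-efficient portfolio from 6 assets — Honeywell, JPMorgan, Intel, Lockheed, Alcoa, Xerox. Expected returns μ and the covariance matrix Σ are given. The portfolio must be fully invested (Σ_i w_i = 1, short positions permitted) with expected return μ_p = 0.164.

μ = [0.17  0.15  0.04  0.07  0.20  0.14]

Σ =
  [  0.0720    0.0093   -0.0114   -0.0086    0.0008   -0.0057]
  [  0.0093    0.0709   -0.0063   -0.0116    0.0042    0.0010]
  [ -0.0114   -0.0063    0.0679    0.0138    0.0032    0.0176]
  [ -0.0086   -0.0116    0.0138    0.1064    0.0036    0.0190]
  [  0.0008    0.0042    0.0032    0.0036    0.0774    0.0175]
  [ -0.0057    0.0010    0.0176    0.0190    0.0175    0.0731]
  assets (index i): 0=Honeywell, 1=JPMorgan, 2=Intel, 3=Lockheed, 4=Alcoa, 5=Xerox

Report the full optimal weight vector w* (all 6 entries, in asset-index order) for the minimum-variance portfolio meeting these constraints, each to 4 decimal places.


0.2872  0.2079  0.0017  0.0538  0.2873  0.1621

g=Σ⁻¹μ = [2.3759  1.8244  0.5962  0.6769  2.1221  1.2480]
h=Σ⁻¹𝟙 = [15.8710  14.1194  14.7512  8.8055  9.4744  6.6158]
a=μᵀg=1.347940  b=𝟙ᵀg=8.843516  c=𝟙ᵀh=69.637374  D=ac−b²=15.659213
λ₁=(c·0.164−b)/D = (69.637374·0.164−8.843516)/15.659213 = 0.164569
λ₂=(a−b·0.164)/D = (1.347940−8.843516·0.164)/15.659213 = -0.006539
w* = 0.164569·g + -0.006539·h:
  w_0 = 0.164569·2.3759 + -0.006539·15.8710 = 0.2872  (Honeywell)
  w_1 = 0.164569·1.8244 + -0.006539·14.1194 = 0.2079  (JPMorgan)
  w_2 = 0.164569·0.5962 + -0.006539·14.7512 = 0.0017  (Intel)
  w_3 = 0.164569·0.6769 + -0.006539·8.8055 = 0.0538  (Lockheed)
  w_4 = 0.164569·2.1221 + -0.006539·9.4744 = 0.2873  (Alcoa)
  w_5 = 0.164569·1.2480 + -0.006539·6.6158 = 0.1621  (Xerox)
Σw_i=1.0000  μᵀw=0.1640
σ²=wᵀΣw=λ₁·μ_p+λ₂ = 0.164569·0.164 + -0.006539 = 0.020450 ≈ 0.0205


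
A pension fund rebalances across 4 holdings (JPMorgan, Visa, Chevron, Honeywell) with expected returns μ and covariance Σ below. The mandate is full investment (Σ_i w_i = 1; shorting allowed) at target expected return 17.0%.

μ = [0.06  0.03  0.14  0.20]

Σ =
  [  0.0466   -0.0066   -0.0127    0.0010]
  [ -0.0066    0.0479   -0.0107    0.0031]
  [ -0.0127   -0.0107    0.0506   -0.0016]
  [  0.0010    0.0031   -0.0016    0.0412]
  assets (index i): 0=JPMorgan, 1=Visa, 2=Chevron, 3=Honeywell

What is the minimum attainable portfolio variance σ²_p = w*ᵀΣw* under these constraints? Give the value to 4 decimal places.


0.0192

p=Σ⁻¹μ = [2.4483  1.5119  3.8537  4.8308]
q=Σ⁻¹𝟙 = [35.4383  32.4015  36.2168  22.3802]
a=μᵀp=1.697947  b=𝟙ᵀp=12.644735  c=𝟙ᵀq=126.436825  D=ac−b²=54.793646
λ₁=(c·0.170−b)/D = (126.436825·0.170−12.644735)/54.793646 = 0.161506
λ₂=(a−b·0.170)/D = (1.697947−12.644735·0.170)/54.793646 = -0.008243
w* = 0.161506·p + -0.008243·q:
  w_0 = 0.161506·2.4483 + -0.008243·35.4383 = 0.1033  (JPMorgan)
  w_1 = 0.161506·1.5119 + -0.008243·32.4015 = -0.0229  (Visa)
  w_2 = 0.161506·3.8537 + -0.008243·36.2168 = 0.3239  (Chevron)
  w_3 = 0.161506·4.8308 + -0.008243·22.3802 = 0.5957  (Honeywell)
Σw_i=1.0000  μᵀw=0.1700
σ²=wᵀΣw=λ₁·μ_p+λ₂ = 0.161506·0.170 + -0.008243 = 0.019213 ≈ 0.0192


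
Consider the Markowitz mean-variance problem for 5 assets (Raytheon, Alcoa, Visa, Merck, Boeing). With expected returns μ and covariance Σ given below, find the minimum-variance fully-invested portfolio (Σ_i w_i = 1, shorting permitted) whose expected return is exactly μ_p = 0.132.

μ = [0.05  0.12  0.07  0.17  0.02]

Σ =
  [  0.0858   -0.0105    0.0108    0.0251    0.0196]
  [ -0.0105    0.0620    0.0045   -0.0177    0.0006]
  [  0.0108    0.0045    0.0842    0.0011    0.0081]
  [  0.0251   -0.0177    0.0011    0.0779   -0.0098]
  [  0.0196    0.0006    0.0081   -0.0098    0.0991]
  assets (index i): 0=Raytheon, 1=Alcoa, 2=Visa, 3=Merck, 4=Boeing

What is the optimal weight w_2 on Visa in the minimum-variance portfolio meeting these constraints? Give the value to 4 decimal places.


0.0949

p=Σ⁻¹μ = [-0.1080  2.6885  0.6216  2.8746  0.4404]
q=Σ⁻¹𝟙 = [5.9999  21.2134  8.8185  16.8218  9.7184]
a=μᵀp=0.858210  b=𝟙ᵀp=6.516977  c=𝟙ᵀq=62.572070  D=ac−b²=11.228962
λ₁=(c·0.132−b)/D = (62.572070·0.132−6.516977)/11.228962 = 0.155182
λ₂=(a−b·0.132)/D = (0.858210−6.516977·0.132)/11.228962 = -0.000181
w* = 0.155182·p + -0.000181·q:
  w_0 = 0.155182·-0.1080 + -0.000181·5.9999 = -0.0178  (Raytheon)
  w_1 = 0.155182·2.6885 + -0.000181·21.2134 = 0.4134  (Alcoa)
  w_2 = 0.155182·0.6216 + -0.000181·8.8185 = 0.0949  (Visa)
  w_3 = 0.155182·2.8746 + -0.000181·16.8218 = 0.4430  (Merck)
  w_4 = 0.155182·0.4404 + -0.000181·9.7184 = 0.0666  (Boeing)
Σw_i=1.0000  μᵀw=0.1320
σ²=wᵀΣw=λ₁·μ_p+λ₂ = 0.155182·0.132 + -0.000181 = 0.020303 ≈ 0.0203


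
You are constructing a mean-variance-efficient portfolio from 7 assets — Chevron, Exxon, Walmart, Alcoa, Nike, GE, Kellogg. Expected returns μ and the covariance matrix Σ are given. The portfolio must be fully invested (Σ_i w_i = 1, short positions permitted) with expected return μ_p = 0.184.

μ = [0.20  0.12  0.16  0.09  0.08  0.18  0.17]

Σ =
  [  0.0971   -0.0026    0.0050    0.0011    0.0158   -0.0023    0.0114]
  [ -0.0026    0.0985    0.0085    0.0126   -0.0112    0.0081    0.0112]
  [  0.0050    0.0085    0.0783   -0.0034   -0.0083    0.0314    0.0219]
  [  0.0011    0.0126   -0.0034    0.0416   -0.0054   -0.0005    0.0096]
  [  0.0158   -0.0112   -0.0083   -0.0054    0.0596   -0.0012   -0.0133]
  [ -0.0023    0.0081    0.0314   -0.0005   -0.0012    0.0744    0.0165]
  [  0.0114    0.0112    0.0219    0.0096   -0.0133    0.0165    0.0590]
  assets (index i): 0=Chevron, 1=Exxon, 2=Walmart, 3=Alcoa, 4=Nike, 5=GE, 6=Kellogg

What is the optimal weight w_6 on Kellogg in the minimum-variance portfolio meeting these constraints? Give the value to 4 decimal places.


0.2562

g=Σ⁻¹μ = [1.5535  0.8182  0.9966  1.8138  1.8025  1.6188  1.7145]
h=Σ⁻¹𝟙 = [4.9905  7.3382  9.2840  23.0429  22.7096  7.0614  10.5409]
a=μᵀg=1.458610  b=𝟙ᵀg=10.317759  c=𝟙ᵀh=84.967532  D=ac−b²=17.478376
λ₁=(c·0.184−b)/D = (84.967532·0.184−10.317759)/17.478376 = 0.304163
λ₂=(a−b·0.184)/D = (1.458610−10.317759·0.184)/17.478376 = -0.025166
w* = 0.304163·g + -0.025166·h:
  w_0 = 0.304163·1.5535 + -0.025166·4.9905 = 0.3469  (Chevron)
  w_1 = 0.304163·0.8182 + -0.025166·7.3382 = 0.0642  (Exxon)
  w_2 = 0.304163·0.9966 + -0.025166·9.2840 = 0.0695  (Walmart)
  w_3 = 0.304163·1.8138 + -0.025166·23.0429 = -0.0282  (Alcoa)
  w_4 = 0.304163·1.8025 + -0.025166·22.7096 = -0.0233  (Nike)
  w_5 = 0.304163·1.6188 + -0.025166·7.0614 = 0.3147  (GE)
  w_6 = 0.304163·1.7145 + -0.025166·10.5409 = 0.2562  (Kellogg)
Σw_i=1.0000  μᵀw=0.1840
σ²=wᵀΣw=λ₁·μ_p+λ₂ = 0.304163·0.184 + -0.025166 = 0.030800 ≈ 0.0308


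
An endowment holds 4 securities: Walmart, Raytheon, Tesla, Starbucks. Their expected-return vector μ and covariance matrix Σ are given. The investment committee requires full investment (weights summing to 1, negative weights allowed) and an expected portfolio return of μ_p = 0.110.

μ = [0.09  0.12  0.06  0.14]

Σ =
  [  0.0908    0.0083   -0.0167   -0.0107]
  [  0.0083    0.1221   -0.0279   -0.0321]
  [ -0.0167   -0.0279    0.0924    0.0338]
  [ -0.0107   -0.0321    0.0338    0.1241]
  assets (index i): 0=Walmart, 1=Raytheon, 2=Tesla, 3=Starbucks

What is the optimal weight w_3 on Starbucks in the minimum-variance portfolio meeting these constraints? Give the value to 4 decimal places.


0.3045

x=Σ⁻¹μ = [1.1677  1.4490  0.7900  1.3884]
y=Σ⁻¹𝟙 = [13.4341  12.7489  13.9081  8.7260]
a=μᵀx=0.520744  b=𝟙ᵀx=4.795049  c=𝟙ᵀy=48.816979  D=ac−b²=2.428650
λ₁=(c·0.110−b)/D = (48.816979·0.110−4.795049)/2.428650 = 0.236682
λ₂=(a−b·0.110)/D = (0.520744−4.795049·0.110)/2.428650 = -0.002763
w* = 0.236682·x + -0.002763·y:
  w_0 = 0.236682·1.1677 + -0.002763·13.4341 = 0.2392  (Walmart)
  w_1 = 0.236682·1.4490 + -0.002763·12.7489 = 0.3077  (Raytheon)
  w_2 = 0.236682·0.7900 + -0.002763·13.9081 = 0.1485  (Tesla)
  w_3 = 0.236682·1.3884 + -0.002763·8.7260 = 0.3045  (Starbucks)
Σw_i=1.0000  μᵀw=0.1100
σ²=wᵀΣw=λ₁·μ_p+λ₂ = 0.236682·0.110 + -0.002763 = 0.023272 ≈ 0.0233


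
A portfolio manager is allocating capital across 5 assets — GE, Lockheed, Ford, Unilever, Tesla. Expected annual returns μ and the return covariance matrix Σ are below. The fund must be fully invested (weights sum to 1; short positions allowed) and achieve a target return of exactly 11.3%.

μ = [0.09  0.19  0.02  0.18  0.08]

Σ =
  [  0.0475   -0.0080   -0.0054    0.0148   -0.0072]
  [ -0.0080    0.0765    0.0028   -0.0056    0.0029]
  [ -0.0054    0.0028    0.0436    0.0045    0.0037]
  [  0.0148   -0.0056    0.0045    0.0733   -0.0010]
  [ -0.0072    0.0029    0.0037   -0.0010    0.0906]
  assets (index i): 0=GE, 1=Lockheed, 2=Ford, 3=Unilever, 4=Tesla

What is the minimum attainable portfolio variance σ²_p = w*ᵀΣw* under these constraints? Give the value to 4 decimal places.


g=Σ⁻¹μ = [1.8138  2.7991  0.1846  2.3050  0.9555]
h=Σ⁻¹𝟙 = [25.3897  15.0465  23.2530  8.3980  11.7167]
a=μᵀg=1.190095  b=𝟙ᵀg=8.057940  c=𝟙ᵀh=83.803858  D=ac−b²=34.804121
λ₁=(c·0.113−b)/D = (83.803858·0.113−8.057940)/34.804121 = 0.040567
λ₂=(a−b·0.113)/D = (1.190095−8.057940·0.113)/34.804121 = 0.008032
w* = 0.040567·g + 0.008032·h:
  w_0 = 0.040567·1.8138 + 0.008032·25.3897 = 0.2775  (GE)
  w_1 = 0.040567·2.7991 + 0.008032·15.0465 = 0.2344  (Lockheed)
  w_2 = 0.040567·0.1846 + 0.008032·23.2530 = 0.1943  (Ford)
  w_3 = 0.040567·2.3050 + 0.008032·8.3980 = 0.1610  (Unilever)
  w_4 = 0.040567·0.9555 + 0.008032·11.7167 = 0.1329  (Tesla)
Σw_i=1.0000  μᵀw=0.1130
σ²=wᵀΣw=λ₁·μ_p+λ₂ = 0.040567·0.113 + 0.008032 = 0.012616 ≈ 0.0126

0.0126
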